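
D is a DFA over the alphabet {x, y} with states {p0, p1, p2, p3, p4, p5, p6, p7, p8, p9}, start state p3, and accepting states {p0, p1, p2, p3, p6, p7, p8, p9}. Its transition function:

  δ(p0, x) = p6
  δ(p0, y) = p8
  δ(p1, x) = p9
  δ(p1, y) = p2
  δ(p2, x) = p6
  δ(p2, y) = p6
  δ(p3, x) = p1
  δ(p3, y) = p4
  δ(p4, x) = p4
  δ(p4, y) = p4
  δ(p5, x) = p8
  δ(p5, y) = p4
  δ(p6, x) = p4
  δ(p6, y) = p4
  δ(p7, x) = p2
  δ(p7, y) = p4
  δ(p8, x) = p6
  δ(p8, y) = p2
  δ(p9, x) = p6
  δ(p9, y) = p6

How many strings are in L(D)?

8

The useful subgraph on states {p1, p2, p3, p6, p9} is acyclic, so L(D) is finite; the longest accepting path visits 4 useful states, giving maximum string length 3.
Counting accepting paths from p3 by length: 1 of length 0, 1 of length 1, 2 of length 2, 4 of length 3. Total 8.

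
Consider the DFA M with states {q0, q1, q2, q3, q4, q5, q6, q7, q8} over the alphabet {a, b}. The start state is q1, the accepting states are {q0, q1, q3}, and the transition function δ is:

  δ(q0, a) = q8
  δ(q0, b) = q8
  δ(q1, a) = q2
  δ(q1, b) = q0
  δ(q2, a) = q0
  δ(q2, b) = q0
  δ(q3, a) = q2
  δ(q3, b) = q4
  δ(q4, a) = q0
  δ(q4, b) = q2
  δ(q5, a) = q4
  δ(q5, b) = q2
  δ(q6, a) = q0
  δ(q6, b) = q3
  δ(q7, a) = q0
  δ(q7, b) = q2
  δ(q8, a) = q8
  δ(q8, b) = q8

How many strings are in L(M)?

4

The useful subgraph on states {q0, q1, q2} is acyclic, so L(M) is finite; the longest accepting path visits 3 useful states, giving maximum string length 2.
Counting accepting paths from q1 by length: 1 of length 0, 1 of length 1, 2 of length 2. Total 4.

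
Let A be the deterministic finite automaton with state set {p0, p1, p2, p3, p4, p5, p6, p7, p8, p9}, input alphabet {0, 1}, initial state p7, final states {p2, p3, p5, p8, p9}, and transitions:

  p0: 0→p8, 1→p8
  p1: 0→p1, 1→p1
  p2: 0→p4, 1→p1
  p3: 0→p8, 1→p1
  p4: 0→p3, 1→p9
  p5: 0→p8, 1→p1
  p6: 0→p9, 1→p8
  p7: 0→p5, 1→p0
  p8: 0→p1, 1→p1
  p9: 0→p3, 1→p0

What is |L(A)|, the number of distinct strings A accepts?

4

The useful subgraph on states {p0, p5, p7, p8} is acyclic, so L(A) is finite; the longest accepting path visits 3 useful states, giving maximum string length 2.
Counting accepting paths from p7 by length: 1 of length 1, 3 of length 2. Total 4.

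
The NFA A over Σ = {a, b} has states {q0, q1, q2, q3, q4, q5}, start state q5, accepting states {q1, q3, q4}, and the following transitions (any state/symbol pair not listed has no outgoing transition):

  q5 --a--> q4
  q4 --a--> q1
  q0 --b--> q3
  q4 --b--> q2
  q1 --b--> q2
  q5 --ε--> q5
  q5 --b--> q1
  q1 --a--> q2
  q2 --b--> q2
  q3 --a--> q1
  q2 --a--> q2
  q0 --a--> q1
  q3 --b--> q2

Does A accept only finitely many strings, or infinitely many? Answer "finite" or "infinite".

The useful states (reachable from q5 and able to reach an accepting state) are {q1, q4, q5}.
Restricted to these states the transition graph has no cycle, so every accepting path has bounded length and L is finite.

finite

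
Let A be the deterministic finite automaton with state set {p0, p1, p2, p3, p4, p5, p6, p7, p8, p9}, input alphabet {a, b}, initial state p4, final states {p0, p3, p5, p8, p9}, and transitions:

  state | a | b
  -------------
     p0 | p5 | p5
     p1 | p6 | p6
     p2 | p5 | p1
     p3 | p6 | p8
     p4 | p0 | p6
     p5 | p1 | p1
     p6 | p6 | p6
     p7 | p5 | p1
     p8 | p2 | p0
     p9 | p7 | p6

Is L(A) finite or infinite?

finite

The useful states (reachable from p4 and able to reach an accepting state) are {p0, p4, p5}.
Restricted to these states the transition graph has no cycle, so every accepting path has bounded length and L is finite.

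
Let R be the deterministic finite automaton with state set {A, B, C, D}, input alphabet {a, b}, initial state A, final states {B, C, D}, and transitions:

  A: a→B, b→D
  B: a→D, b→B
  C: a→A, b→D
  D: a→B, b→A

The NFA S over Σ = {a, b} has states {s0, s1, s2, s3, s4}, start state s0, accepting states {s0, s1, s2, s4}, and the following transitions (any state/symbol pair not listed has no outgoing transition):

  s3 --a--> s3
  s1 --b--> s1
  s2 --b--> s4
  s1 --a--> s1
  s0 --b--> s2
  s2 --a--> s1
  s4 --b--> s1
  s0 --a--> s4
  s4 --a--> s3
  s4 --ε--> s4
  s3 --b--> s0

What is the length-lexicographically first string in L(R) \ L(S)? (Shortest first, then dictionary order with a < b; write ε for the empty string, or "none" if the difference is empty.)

aa

The string aa is accepted by R but not by S.
No shorter string lies in the difference, and aa is the lexicographically first length-2 string in L(R) \ L(S).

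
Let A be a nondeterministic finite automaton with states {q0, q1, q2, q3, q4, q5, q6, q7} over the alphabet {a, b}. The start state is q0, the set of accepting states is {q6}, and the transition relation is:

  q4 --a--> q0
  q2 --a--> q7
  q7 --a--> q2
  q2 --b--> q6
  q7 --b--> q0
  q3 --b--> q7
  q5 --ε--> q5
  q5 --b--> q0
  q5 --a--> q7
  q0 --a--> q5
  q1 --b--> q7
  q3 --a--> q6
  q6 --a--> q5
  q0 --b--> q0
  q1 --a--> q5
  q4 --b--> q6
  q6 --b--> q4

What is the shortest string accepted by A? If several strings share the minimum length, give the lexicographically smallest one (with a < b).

aaab

A breadth-first search from q0 reaches an accepting state first via the path q0 → q5 → q7 → q2 → q6 on input aaab.
No string of length < 4 is accepted (BFS exhausts all shorter strings without reaching an accepting state), and aaab is the lexicographically least accepting string of length 4.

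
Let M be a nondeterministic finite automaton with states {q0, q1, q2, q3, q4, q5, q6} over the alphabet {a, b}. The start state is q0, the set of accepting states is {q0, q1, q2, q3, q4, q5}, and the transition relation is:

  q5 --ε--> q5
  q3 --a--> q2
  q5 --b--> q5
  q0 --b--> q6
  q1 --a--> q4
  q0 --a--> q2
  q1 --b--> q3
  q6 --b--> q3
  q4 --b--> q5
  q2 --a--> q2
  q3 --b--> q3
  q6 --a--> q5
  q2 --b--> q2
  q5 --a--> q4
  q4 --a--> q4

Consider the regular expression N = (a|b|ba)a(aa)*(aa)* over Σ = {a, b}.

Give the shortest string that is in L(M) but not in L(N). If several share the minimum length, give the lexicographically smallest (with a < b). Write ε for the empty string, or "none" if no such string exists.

The empty string ε is accepted by M but not by N.
Since ε is the unique shortest string, it is the required witness.

ε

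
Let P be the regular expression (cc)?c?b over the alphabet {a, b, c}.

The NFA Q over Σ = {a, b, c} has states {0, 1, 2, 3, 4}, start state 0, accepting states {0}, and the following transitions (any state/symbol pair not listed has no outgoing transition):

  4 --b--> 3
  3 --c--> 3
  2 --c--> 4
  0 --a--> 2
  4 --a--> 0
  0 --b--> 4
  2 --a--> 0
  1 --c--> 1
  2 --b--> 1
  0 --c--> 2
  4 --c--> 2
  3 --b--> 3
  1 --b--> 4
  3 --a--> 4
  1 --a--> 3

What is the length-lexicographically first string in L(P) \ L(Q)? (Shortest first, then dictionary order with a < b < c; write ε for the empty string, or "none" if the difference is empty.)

b

The string b is accepted by P but not by Q.
No shorter string lies in the difference, and b is the lexicographically first length-1 string in L(P) \ L(Q).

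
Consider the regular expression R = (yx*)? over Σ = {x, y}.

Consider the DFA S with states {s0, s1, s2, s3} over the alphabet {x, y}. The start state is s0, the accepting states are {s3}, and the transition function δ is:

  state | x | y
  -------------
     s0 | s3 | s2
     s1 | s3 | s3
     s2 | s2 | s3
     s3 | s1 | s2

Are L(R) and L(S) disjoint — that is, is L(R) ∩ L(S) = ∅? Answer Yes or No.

Yes

Converting the expression R to a DFA (subset construction, then merging equivalent states) gives the minimal DFA with states {r0, r1, r2}, start state r0, accepting states {r0, r2} and transitions r0: x→r1, y→r2; r1: x→r1, y→r1; r2: x→r2, y→r1.
Exploring the product automaton R × S from the start pair (r0, s0), following both machines on each input symbol, reaches 5 state pairs: (r0, s0), (r1, s3), (r2, s2), (r1, s1), (r1, s2).
R accepts in {r0, r2} and S accepts in {s3}; no reachable pair has both components accepting, so no string drives both machines to acceptance simultaneously and L(R) ∩ L(S) = ∅.
So no string is accepted by both, and the intersection is empty.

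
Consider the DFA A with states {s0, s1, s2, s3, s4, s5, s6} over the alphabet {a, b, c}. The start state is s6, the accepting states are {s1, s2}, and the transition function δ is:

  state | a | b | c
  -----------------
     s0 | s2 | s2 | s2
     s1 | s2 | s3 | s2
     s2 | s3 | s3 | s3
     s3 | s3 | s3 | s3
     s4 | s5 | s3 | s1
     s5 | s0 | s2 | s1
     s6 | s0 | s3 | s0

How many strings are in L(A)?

6

The useful subgraph on states {s0, s2, s6} is acyclic, so L(A) is finite; the longest accepting path visits 3 useful states, giving maximum string length 2.
Counting accepting paths from s6 by length: 6 of length 2. Total 6.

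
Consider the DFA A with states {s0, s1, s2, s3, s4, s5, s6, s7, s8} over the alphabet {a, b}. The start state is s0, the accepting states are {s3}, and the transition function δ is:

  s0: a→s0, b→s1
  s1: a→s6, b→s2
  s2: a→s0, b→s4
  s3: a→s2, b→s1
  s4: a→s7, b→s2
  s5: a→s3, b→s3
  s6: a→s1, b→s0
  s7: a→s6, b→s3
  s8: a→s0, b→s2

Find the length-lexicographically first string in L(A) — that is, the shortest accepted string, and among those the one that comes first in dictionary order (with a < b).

bbbab

A breadth-first search from s0 reaches an accepting state first via the path s0 → s1 → s2 → s4 → s7 → s3 on input bbbab.
No string of length < 5 is accepted (BFS exhausts all shorter strings without reaching an accepting state), and bbbab is the lexicographically least accepting string of length 5.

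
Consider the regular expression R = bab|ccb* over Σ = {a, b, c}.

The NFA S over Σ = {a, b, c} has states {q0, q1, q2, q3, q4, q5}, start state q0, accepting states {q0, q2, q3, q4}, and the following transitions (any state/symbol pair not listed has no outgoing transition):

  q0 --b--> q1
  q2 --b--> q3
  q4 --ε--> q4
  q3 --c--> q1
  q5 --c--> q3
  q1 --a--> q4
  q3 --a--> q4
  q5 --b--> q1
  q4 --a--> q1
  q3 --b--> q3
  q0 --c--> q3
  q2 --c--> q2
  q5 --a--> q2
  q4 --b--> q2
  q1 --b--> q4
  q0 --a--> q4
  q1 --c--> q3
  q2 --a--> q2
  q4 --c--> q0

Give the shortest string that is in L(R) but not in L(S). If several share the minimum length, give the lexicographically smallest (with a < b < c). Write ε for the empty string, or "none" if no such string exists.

cc

The string cc is accepted by R but not by S.
No shorter string lies in the difference, and cc is the lexicographically first length-2 string in L(R) \ L(S).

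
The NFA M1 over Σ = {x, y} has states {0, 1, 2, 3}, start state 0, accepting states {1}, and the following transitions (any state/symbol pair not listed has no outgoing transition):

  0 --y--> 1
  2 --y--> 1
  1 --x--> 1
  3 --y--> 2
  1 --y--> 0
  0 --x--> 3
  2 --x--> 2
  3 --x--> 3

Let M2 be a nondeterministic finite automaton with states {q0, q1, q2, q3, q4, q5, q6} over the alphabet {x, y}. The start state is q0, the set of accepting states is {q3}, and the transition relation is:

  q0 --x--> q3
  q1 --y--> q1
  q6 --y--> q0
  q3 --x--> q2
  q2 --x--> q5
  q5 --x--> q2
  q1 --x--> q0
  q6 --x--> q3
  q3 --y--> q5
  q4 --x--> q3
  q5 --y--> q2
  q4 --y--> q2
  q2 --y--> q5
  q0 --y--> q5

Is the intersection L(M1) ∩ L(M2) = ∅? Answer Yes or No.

Yes

Exploring the product automaton M1 × M2 from the start pair (0, q0), following both machines on each input symbol, reaches 10 state pairs: (0, q0), (3, q3), (1, q5), (3, q2), (2, q5), (1, q2), (0, q2), (3, q5), (2, q2), (0, q5).
M1 accepts in {1} and M2 accepts in {q3}; no reachable pair has both components accepting, so no string drives both machines to acceptance simultaneously and L(M1) ∩ L(M2) = ∅.
So no string is accepted by both, and the intersection is empty.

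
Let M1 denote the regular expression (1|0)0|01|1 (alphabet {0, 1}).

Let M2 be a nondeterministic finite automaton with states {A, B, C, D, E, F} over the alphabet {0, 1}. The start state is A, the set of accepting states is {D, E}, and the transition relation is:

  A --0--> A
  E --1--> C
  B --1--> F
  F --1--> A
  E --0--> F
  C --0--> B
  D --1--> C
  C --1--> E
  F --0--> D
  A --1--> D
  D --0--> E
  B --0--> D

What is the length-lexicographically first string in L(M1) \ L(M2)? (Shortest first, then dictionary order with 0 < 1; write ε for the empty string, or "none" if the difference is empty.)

The string 00 is accepted by M1 but not by M2.
No shorter string lies in the difference, and 00 is the lexicographically first length-2 string in L(M1) \ L(M2).

00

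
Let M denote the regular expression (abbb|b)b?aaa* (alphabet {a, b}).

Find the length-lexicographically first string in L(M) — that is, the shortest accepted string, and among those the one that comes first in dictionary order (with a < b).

By inspection of the expression, no string of length less than 3 matches, and baa is the lexicographically first match of length 3.

baa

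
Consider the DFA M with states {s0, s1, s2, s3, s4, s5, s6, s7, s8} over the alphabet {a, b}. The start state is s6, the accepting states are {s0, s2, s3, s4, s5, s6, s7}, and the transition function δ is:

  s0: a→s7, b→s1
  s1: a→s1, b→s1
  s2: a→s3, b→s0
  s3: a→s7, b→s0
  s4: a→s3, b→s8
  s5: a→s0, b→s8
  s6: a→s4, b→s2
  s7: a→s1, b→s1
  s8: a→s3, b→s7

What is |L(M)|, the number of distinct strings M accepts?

The useful subgraph on states {s0, s2, s3, s4, s6, s7, s8} is acyclic, so L(M) is finite; the longest accepting path visits 6 useful states, giving maximum string length 5.
Counting accepting paths from s6 by length: 1 of length 0, 2 of length 1, 3 of length 2, 7 of length 3, 4 of length 4, 1 of length 5. Total 18.

18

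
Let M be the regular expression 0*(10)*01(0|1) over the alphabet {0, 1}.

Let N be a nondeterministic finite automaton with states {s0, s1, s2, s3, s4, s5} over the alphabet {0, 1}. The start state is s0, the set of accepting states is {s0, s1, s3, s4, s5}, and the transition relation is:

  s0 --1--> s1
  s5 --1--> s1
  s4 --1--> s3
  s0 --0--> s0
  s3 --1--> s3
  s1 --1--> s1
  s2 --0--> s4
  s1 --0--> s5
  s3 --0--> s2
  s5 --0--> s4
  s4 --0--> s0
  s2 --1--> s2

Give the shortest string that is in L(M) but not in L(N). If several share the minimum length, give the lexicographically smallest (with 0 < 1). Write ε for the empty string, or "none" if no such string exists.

10010

The string 10010 is accepted by M but not by N.
No shorter string lies in the difference, and 10010 is the lexicographically first length-5 string in L(M) \ L(N).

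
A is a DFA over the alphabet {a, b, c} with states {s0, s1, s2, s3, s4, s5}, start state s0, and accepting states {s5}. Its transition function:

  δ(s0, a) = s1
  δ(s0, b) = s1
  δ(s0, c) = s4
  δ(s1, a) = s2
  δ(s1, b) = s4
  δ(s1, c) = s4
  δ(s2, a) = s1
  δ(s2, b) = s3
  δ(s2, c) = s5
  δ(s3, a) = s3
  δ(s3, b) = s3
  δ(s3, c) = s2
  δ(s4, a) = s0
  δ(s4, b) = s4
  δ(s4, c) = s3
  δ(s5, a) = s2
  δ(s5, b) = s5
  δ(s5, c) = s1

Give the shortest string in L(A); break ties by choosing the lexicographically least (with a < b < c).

aac

A breadth-first search from s0 reaches an accepting state first via the path s0 → s1 → s2 → s5 on input aac.
No string of length < 3 is accepted (BFS exhausts all shorter strings without reaching an accepting state), and aac is the lexicographically least accepting string of length 3.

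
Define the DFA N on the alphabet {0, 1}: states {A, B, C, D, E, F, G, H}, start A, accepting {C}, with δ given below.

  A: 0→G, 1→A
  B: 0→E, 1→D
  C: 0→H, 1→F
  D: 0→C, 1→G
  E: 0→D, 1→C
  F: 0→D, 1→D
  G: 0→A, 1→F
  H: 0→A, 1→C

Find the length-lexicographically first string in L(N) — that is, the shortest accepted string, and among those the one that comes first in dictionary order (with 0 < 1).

A breadth-first search from A reaches an accepting state first via the path A → G → F → D → C on input 0100.
No string of length < 4 is accepted (BFS exhausts all shorter strings without reaching an accepting state), and 0100 is the lexicographically least accepting string of length 4.

0100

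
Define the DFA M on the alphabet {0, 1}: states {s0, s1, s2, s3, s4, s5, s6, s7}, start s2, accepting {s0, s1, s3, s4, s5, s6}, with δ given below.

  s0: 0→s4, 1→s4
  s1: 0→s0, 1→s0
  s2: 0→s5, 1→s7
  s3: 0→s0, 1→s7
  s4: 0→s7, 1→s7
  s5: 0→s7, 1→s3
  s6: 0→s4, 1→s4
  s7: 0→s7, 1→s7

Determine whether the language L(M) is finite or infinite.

finite

The useful states (reachable from s2 and able to reach an accepting state) are {s0, s2, s3, s4, s5}.
Restricted to these states the transition graph has no cycle, so every accepting path has bounded length and L is finite.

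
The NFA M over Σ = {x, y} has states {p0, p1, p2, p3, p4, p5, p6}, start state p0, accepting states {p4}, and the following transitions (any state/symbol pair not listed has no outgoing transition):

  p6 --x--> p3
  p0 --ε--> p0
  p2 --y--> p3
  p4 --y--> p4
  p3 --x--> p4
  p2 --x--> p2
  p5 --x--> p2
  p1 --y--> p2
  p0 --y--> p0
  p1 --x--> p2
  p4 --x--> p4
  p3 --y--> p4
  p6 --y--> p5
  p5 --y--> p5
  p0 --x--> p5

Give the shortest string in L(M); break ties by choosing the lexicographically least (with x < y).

A breadth-first search from p0 reaches an accepting state first via the path p0 → p5 → p2 → p3 → p4 on input xxyx.
No string of length < 4 is accepted (BFS exhausts all shorter strings without reaching an accepting state), and xxyx is the lexicographically least accepting string of length 4.

xxyx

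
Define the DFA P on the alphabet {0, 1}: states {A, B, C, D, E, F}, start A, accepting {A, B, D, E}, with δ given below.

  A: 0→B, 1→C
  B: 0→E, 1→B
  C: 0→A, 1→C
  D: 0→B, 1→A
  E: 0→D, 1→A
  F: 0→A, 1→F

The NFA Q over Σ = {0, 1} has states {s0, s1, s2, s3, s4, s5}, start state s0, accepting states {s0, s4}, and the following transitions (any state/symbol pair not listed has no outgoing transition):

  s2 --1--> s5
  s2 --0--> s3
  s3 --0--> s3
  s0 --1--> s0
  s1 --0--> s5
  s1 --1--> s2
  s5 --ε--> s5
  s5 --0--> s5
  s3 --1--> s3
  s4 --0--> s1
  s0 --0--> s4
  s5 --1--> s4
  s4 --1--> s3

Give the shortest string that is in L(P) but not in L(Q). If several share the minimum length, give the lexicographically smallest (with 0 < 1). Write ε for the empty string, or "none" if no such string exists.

00

The string 00 is accepted by P but not by Q.
No shorter string lies in the difference, and 00 is the lexicographically first length-2 string in L(P) \ L(Q).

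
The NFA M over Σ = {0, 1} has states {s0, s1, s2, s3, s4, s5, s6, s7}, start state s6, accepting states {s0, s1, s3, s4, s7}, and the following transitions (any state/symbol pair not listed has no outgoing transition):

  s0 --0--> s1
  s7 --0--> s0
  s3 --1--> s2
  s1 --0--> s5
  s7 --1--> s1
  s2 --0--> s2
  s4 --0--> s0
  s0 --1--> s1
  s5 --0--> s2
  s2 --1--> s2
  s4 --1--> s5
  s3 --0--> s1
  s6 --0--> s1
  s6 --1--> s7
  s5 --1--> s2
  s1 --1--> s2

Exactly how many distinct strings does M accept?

6

The useful subgraph on states {s0, s1, s6, s7} is acyclic, so L(M) is finite; the longest accepting path visits 4 useful states, giving maximum string length 3.
Counting accepting paths from s6 by length: 2 of length 1, 2 of length 2, 2 of length 3. Total 6.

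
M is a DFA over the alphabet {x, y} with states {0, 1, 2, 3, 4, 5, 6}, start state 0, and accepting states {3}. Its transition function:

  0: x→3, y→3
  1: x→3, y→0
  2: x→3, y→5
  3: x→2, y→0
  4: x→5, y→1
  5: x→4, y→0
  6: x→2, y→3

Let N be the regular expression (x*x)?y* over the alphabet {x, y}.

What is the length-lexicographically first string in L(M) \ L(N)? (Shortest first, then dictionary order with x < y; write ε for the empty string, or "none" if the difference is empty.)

The string xyx is accepted by M but not by N.
No shorter string lies in the difference, and xyx is the lexicographically first length-3 string in L(M) \ L(N).

xyx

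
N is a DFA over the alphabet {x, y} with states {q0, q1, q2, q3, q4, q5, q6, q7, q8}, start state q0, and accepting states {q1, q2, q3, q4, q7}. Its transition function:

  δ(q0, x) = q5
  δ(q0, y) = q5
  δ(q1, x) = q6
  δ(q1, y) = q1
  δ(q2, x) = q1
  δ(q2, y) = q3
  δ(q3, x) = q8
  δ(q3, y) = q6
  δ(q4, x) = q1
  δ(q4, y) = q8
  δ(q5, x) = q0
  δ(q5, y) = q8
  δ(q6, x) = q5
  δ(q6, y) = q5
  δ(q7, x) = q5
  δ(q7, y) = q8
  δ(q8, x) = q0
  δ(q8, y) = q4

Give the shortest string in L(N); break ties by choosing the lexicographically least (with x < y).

xyy

A breadth-first search from q0 reaches an accepting state first via the path q0 → q5 → q8 → q4 on input xyy.
No string of length < 3 is accepted (BFS exhausts all shorter strings without reaching an accepting state), and xyy is the lexicographically least accepting string of length 3.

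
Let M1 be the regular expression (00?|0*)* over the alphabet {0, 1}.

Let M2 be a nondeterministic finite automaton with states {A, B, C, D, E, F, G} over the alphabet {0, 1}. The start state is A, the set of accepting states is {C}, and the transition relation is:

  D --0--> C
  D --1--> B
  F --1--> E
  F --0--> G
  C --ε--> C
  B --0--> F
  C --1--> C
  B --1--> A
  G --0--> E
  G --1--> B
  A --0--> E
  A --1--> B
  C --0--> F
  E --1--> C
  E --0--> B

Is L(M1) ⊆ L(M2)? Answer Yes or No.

No

The empty string ε is in L(M1) but not in L(M2).
So L(M1) ⊄ L(M2).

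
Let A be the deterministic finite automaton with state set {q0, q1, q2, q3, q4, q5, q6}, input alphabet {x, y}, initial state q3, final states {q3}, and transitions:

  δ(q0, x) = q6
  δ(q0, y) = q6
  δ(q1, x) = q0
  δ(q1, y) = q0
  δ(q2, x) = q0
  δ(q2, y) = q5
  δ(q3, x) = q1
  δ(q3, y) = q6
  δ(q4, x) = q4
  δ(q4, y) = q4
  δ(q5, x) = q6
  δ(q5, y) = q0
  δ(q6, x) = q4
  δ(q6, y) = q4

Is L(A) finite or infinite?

The useful states (reachable from q3 and able to reach an accepting state) are {q3}.
Restricted to these states the transition graph has no cycle, so every accepting path has bounded length and L is finite.

finite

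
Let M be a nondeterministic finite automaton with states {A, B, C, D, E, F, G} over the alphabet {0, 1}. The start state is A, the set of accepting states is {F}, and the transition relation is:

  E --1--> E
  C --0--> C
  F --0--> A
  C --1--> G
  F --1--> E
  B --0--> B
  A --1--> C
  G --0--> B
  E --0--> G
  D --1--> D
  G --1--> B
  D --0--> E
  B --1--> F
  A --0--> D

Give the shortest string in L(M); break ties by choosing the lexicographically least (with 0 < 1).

1101

A breadth-first search from A reaches an accepting state first via the path A → C → G → B → F on input 1101.
No string of length < 4 is accepted (BFS exhausts all shorter strings without reaching an accepting state), and 1101 is the lexicographically least accepting string of length 4.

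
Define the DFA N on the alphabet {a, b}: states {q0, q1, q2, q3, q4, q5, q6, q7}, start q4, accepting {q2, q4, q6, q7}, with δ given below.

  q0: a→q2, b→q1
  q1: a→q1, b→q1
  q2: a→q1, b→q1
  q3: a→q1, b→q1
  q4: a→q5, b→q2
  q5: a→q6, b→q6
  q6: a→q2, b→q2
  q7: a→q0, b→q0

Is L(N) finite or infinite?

finite

The useful states (reachable from q4 and able to reach an accepting state) are {q2, q4, q5, q6}.
Restricted to these states the transition graph has no cycle, so every accepting path has bounded length and L is finite.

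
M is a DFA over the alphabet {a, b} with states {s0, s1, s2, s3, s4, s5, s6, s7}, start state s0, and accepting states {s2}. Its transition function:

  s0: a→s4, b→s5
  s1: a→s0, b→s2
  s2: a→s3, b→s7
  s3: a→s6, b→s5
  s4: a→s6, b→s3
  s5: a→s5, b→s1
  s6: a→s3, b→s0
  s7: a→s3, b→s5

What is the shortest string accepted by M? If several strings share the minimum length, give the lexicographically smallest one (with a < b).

bbb

A breadth-first search from s0 reaches an accepting state first via the path s0 → s5 → s1 → s2 on input bbb.
No string of length < 3 is accepted (BFS exhausts all shorter strings without reaching an accepting state), and bbb is the lexicographically least accepting string of length 3.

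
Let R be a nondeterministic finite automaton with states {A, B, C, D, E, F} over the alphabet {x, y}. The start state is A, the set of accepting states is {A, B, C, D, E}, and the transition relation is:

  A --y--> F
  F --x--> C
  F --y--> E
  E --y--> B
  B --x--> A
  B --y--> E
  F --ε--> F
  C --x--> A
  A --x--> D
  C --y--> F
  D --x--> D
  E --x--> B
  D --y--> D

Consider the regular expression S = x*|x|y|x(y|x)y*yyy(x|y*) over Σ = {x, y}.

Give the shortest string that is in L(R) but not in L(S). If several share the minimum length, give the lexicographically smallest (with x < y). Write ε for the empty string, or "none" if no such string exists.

The string xy is accepted by R but not by S.
No shorter string lies in the difference, and xy is the lexicographically first length-2 string in L(R) \ L(S).

xy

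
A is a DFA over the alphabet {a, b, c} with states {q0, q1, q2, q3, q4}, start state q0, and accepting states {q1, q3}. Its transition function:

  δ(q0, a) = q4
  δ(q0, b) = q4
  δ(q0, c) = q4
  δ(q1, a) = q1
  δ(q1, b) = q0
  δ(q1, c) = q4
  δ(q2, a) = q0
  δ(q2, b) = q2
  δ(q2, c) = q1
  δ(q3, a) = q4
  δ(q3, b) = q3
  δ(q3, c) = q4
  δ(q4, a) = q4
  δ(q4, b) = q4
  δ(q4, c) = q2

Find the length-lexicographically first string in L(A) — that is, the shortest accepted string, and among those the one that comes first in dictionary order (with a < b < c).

A breadth-first search from q0 reaches an accepting state first via the path q0 → q4 → q2 → q1 on input acc.
No string of length < 3 is accepted (BFS exhausts all shorter strings without reaching an accepting state), and acc is the lexicographically least accepting string of length 3.

acc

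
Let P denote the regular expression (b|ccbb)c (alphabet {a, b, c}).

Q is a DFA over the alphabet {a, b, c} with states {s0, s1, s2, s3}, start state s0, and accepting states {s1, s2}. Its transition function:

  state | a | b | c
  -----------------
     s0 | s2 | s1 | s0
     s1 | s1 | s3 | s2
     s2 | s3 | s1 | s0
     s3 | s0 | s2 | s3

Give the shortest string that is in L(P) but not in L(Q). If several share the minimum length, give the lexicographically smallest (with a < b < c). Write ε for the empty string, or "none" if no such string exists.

ccbbc

The string ccbbc is accepted by P but not by Q.
No shorter string lies in the difference, and ccbbc is the lexicographically first length-5 string in L(P) \ L(Q).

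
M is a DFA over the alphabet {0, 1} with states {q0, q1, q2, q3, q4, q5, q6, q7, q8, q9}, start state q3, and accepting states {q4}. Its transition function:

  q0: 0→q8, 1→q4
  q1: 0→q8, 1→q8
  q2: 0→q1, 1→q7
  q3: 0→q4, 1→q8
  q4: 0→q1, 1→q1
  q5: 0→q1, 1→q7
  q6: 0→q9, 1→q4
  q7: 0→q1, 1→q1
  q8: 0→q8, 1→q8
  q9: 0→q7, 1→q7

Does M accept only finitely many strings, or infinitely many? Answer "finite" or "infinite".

The useful states (reachable from q3 and able to reach an accepting state) are {q3, q4}.
Restricted to these states the transition graph has no cycle, so every accepting path has bounded length and L is finite.

finite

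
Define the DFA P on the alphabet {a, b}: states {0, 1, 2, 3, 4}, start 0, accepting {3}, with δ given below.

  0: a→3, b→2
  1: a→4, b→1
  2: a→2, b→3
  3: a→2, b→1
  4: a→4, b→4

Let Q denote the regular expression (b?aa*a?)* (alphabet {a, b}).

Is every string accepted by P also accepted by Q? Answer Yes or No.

The string bb is in L(P) but not in L(Q).
So L(P) ⊄ L(Q).

No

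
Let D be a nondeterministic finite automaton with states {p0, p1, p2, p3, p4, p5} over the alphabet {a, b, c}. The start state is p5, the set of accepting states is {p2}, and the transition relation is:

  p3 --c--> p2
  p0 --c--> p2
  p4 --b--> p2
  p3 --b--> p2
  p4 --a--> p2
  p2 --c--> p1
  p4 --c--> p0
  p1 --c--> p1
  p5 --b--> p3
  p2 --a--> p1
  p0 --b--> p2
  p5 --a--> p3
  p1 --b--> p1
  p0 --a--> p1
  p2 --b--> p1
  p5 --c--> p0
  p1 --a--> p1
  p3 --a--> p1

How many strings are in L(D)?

The useful subgraph on states {p0, p2, p3, p5} is acyclic, so L(D) is finite; the longest accepting path visits 3 useful states, giving maximum string length 2.
Counting accepting paths from p5 by length: 6 of length 2. Total 6.

6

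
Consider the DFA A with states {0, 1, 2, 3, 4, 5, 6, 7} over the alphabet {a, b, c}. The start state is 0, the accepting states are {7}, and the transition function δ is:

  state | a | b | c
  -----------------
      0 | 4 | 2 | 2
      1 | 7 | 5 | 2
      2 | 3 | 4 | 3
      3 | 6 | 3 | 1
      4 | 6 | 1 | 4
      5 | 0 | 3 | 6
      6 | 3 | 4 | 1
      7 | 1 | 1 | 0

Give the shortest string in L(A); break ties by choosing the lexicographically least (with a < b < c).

A breadth-first search from 0 reaches an accepting state first via the path 0 → 4 → 1 → 7 on input aba.
No string of length < 3 is accepted (BFS exhausts all shorter strings without reaching an accepting state), and aba is the lexicographically least accepting string of length 3.

aba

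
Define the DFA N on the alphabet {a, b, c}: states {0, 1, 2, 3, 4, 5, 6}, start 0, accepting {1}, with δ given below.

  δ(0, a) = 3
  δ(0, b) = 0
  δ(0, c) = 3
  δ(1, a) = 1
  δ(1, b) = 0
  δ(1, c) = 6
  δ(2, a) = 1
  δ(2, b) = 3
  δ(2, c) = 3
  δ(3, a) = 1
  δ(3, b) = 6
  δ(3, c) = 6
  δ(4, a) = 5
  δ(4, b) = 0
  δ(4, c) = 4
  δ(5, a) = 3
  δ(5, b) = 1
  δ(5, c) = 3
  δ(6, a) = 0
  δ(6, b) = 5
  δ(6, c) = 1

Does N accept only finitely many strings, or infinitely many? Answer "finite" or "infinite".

infinite

State 0 is reachable from the start and can reach an accepting state, and it lies on the cycle 0 → 0.
Traversing that cycle any number of times yields accepted strings of unbounded length, so the language is infinite.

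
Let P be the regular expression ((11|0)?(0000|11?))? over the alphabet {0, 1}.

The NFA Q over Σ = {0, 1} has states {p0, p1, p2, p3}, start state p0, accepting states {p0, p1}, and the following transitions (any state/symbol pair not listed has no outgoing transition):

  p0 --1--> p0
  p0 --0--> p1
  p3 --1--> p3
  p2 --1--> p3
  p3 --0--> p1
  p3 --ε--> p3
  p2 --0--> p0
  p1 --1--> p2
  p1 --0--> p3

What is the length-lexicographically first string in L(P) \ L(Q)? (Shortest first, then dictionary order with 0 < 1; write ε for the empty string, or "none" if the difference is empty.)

01

The string 01 is accepted by P but not by Q.
No shorter string lies in the difference, and 01 is the lexicographically first length-2 string in L(P) \ L(Q).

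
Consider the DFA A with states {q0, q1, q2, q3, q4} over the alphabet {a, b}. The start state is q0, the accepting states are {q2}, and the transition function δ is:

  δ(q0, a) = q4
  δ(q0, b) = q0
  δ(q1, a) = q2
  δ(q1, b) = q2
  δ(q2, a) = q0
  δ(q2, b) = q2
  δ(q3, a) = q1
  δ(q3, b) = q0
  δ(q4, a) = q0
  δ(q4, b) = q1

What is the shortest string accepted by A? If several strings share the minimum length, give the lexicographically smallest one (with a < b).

aba

A breadth-first search from q0 reaches an accepting state first via the path q0 → q4 → q1 → q2 on input aba.
No string of length < 3 is accepted (BFS exhausts all shorter strings without reaching an accepting state), and aba is the lexicographically least accepting string of length 3.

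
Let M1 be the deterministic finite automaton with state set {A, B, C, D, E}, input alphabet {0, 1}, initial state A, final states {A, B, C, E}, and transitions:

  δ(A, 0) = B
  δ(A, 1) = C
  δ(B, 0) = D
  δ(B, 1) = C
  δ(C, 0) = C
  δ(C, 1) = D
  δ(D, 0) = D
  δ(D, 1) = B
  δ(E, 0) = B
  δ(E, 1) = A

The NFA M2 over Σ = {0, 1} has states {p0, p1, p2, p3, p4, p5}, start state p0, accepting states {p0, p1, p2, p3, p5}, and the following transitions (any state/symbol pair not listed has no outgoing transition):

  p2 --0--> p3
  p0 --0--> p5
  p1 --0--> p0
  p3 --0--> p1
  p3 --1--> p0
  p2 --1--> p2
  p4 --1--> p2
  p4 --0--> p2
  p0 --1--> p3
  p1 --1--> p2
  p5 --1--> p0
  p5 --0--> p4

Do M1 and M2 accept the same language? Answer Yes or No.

No

The string 0100 is accepted by M1 but rejected by M2.
So L(M1) ≠ L(M2).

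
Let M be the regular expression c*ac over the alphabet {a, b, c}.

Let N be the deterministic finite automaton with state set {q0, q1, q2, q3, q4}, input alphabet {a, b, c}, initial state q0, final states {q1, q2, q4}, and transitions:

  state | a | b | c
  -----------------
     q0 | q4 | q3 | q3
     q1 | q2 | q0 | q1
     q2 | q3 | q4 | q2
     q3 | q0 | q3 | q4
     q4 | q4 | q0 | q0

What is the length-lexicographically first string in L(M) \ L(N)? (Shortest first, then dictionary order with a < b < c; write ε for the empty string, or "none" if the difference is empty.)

The string ac is accepted by M but not by N.
No shorter string lies in the difference, and ac is the lexicographically first length-2 string in L(M) \ L(N).

ac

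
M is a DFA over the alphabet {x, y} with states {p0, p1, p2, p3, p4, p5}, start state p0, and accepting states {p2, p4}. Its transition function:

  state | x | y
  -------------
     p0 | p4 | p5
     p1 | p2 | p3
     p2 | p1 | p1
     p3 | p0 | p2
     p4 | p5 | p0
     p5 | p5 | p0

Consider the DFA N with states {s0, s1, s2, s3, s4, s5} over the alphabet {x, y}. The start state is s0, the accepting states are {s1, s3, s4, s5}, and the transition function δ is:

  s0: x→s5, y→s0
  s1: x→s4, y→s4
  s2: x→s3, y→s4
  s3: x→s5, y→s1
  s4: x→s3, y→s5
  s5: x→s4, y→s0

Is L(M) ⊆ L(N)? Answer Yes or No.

Yes

Exploring the product automaton M × N from the start pair (p0, s0), following both machines on each input symbol, reaches 9 state pairs: (p0, s0), (p4, s5), (p5, s0), (p5, s4), (p5, s5), (p5, s3), (p0, s5), (p0, s1), (p4, s4).
M accepts in {p2, p4} and N accepts in {s1, s3, s4, s5}. The reachable pairs whose M-component is accepting are (p4, s5), (p4, s4); in each of them the N-component is accepting too, so the product for L(M) \ L(N) (M-component accepting, N-component rejecting) has no reachable accepting pair and the difference is empty.
Hence every string in L(M) is also in L(N).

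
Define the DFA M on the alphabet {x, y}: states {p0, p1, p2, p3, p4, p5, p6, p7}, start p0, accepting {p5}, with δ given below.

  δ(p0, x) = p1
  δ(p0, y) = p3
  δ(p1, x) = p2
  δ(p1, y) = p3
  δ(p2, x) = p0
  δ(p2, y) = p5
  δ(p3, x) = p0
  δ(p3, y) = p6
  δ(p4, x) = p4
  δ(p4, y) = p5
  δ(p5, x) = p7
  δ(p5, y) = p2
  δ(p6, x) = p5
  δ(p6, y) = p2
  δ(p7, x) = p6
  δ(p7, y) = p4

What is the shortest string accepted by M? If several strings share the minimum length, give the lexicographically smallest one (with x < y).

xxy

A breadth-first search from p0 reaches an accepting state first via the path p0 → p1 → p2 → p5 on input xxy.
No string of length < 3 is accepted (BFS exhausts all shorter strings without reaching an accepting state), and xxy is the lexicographically least accepting string of length 3.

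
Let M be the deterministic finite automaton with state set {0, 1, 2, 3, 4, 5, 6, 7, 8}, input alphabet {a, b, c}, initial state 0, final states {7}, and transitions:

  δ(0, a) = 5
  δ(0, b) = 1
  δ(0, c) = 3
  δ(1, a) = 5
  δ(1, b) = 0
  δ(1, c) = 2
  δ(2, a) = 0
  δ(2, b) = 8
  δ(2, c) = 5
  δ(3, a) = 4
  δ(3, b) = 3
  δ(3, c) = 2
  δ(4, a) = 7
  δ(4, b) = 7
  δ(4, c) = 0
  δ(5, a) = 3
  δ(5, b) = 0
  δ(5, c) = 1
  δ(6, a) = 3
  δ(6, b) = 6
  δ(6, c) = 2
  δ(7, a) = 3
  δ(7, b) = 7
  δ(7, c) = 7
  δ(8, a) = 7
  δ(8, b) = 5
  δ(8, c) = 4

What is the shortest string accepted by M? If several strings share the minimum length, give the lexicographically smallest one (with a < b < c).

caa

A breadth-first search from 0 reaches an accepting state first via the path 0 → 3 → 4 → 7 on input caa.
No string of length < 3 is accepted (BFS exhausts all shorter strings without reaching an accepting state), and caa is the lexicographically least accepting string of length 3.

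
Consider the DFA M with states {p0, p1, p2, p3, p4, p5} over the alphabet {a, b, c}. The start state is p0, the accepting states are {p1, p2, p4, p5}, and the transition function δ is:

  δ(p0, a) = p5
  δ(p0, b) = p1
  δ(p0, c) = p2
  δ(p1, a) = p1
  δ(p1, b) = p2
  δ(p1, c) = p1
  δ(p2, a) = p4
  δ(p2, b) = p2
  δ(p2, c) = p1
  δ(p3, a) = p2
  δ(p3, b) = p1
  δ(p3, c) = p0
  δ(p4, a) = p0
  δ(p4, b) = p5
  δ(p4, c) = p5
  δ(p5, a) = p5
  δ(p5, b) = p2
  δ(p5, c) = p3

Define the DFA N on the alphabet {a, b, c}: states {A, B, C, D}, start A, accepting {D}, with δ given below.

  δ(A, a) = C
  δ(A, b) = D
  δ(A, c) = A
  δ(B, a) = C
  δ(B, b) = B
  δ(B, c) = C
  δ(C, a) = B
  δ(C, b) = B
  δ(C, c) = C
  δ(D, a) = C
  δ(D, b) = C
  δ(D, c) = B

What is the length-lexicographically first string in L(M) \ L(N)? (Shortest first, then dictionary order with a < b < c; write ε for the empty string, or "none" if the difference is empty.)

The string a is accepted by M but not by N.
No shorter string lies in the difference, and a is the lexicographically first length-1 string in L(M) \ L(N).

a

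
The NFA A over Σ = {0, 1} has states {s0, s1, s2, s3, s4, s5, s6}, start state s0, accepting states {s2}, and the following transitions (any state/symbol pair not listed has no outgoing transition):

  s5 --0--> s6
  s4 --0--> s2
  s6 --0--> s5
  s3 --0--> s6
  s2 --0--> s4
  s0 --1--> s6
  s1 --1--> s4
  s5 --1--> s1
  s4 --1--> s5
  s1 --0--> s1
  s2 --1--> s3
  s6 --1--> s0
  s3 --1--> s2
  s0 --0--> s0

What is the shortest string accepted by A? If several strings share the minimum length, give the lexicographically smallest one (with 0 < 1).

A breadth-first search from s0 reaches an accepting state first via the path s0 → s6 → s5 → s1 → s4 → s2 on input 10110.
No string of length < 5 is accepted (BFS exhausts all shorter strings without reaching an accepting state), and 10110 is the lexicographically least accepting string of length 5.

10110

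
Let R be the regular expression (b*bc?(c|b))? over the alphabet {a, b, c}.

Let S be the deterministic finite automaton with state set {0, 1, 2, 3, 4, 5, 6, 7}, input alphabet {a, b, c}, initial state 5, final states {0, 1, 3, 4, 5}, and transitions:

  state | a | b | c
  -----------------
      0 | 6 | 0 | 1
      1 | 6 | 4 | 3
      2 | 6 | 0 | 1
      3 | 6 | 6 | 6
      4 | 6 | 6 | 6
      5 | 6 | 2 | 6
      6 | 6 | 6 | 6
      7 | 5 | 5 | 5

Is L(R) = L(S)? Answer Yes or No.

Converting the expression R to a DFA (subset construction, then merging equivalent states) gives the minimal DFA with states {r0, r1, r2, r3, r4, r5}, start state r0, accepting states {r0, r3, r4, r5} and transitions r0: a→r1, b→r2, c→r1; r1: a→r1, b→r1, c→r1; r2: a→r1, b→r3, c→r4; r3: a→r1, b→r3, c→r4; r4: a→r1, b→r5, c→r5; r5: a→r1, b→r1, c→r1.
Exploring the product automaton R × S from the start pair (r0, 5), following both machines on each input symbol, reaches 7 state pairs: (r0, 5), (r1, 6), (r2, 2), (r3, 0), (r4, 1), (r5, 4), (r5, 3).
R accepts in {r0, r3, r4, r5} and S accepts in {0, 1, 3, 4, 5}. In every reachable pair the two components are either both accepting — (r0, 5), (r3, 0), (r4, 1), (r5, 4), (r5, 3) — or both non-accepting, so no string is accepted by exactly one of the machines: L(R) \ L(S) and L(S) \ L(R) are both empty.
Hence every string is accepted by R iff it is accepted by S, and the two languages coincide.

Yes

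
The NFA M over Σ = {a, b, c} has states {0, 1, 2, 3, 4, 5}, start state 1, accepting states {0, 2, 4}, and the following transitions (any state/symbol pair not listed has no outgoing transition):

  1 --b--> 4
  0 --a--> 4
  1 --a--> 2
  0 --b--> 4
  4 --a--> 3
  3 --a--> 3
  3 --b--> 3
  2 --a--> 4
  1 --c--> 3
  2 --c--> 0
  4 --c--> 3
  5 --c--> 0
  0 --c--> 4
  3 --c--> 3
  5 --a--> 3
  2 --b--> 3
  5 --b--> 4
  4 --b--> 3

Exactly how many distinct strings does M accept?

7

The useful subgraph on states {0, 1, 2, 4} is acyclic, so L(M) is finite; the longest accepting path visits 4 useful states, giving maximum string length 3.
Counting accepting paths from 1 by length: 2 of length 1, 2 of length 2, 3 of length 3. Total 7.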